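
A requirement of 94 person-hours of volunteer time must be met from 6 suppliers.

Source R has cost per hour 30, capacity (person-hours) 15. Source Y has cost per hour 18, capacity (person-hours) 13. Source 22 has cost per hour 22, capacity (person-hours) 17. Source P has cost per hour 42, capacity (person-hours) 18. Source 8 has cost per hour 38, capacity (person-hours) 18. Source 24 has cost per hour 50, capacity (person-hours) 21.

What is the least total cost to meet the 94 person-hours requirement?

3148

Use suppliers in increasing cost order.
Take 13 from Source Y at 18 → need 81 more.
Source 22 at 22: take all 17 person-hours → 64 still needed.
Take 15 from Source R at 30 → need 49 more.
Source 8 at 38: take all 18 person-hours → 31 still needed.
Source P (42): use full 18 → 13 person-hours to go.
Source 24 (50): take the remaining 13 → done.
Cost = 13×18 + 17×22 + 15×30 + 18×38 + 18×42 + 13×50 = 3148.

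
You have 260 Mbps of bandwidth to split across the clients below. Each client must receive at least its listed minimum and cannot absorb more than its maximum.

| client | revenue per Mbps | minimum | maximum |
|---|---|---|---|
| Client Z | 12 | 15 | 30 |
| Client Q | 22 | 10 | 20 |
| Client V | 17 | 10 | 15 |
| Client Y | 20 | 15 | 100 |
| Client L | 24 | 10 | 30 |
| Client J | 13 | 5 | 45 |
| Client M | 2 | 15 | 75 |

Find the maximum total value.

4400

Meeting every minimum uses 15+10+10+15+10+5+15 = 80 Mbps, leaving 180.
Rank by revenue per Mbps: Client L 24 > Client Q 22 > Client Y 20 > Client V 17 > Client J 13 > Client Z 12 > Client M 2.
Client L takes 20 more to reach its cap of 30 → 160 left.
Client Q takes 10 more to reach its cap of 20 → 150 left.
Give Client Y 85 more to hit its cap of 100 → 65 left.
Client V takes 5 more to reach its cap of 15 → 60 left.
Client J: +40 to 45 (cap) → 20 left.
Give Client Z 15 more to hit its cap of 30 → 5 left.
Client M has room for 60 more but only 5 remain, so it gets 20.
Total = 12×30 + 22×20 + 17×15 + 20×100 + 24×30 + 13×45 + 2×20 = 4400.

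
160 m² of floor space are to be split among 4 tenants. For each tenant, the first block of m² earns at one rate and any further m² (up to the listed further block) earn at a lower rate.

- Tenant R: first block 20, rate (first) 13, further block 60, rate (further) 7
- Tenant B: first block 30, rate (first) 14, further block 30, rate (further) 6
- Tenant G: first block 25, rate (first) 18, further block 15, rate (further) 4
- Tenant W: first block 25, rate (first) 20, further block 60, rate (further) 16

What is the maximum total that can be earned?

Treat each block as its own option and order by rate: Tenant W/T1 20 > Tenant G/T1 18 > Tenant W/T2 16 > Tenant B/T1 14 > Tenant R/T1 13 > Tenant R/T2 7 > Tenant B/T2 6 > Tenant G/T2 4.
Tenant W/T1 (20): +25 — 135 left.
Tenant G T1 at 18: fill all 25 — 110 left.
Fill Tenant W T2 block (60 at 16) — 50 left.
Tenant B/T1 (14): +30 — 20 left.
Tenant R/T1 (13): +20 — 0 left.
Total = 20×25 + 18×25 + 16×60 + 14×30 + 13×20 = 2590.

2590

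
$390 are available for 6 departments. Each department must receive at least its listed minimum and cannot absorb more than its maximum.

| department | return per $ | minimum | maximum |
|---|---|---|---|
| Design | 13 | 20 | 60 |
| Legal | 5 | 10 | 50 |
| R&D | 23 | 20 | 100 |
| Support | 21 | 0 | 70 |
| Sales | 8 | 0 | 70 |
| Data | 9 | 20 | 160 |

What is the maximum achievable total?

Meeting every minimum uses 20+10+20+0+0+20 = 70 $, leaving 320.
Highest return per $ first: R&D 23 > Support 21 > Design 13 > Data 9 > Sales 8 > Legal 5.
Give R&D 80 more to hit its cap of 100 ; 240 left.
Support: +70 to 70 (cap) ; 170 left.
Design: +40 to 60 (cap) ; 130 left.
Data: +130 (room for 140) → 150. Pool exhausted.
Total = 13×60 + 5×10 + 23×100 + 21×70 + 9×150 = 5950.

5950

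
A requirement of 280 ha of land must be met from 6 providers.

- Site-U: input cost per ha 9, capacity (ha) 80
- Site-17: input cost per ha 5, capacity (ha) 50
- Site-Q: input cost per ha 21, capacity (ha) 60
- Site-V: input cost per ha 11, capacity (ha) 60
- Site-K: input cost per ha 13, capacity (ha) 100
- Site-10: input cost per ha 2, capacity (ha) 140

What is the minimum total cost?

Use providers in increasing cost order.
Take 140 from Site-10 at 2 ; need 140 more.
Site-17 (5): use full 50 ; 90 ha to go.
Site-U at 9: take all 80 ha ; 10 still needed.
Site-V (11): take the remaining 10 ; done.
Site-K, Site-Q: unused.
Cost = 140×2 + 50×5 + 80×9 + 10×11 = 1360.

1360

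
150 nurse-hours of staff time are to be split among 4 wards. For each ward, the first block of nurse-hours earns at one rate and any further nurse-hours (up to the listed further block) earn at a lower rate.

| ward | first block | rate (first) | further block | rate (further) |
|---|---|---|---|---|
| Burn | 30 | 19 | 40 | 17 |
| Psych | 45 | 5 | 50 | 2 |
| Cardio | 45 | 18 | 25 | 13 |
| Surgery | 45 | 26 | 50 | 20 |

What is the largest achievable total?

3190

Order all 8 blocks by rate: Surgery/T1 26 > Surgery/T2 20 > Burn/T1 19 > Cardio/T1 18 > Burn/T2 17 > Cardio/T2 13 > Psych/T1 5 > Psych/T2 2.
Surgery/T1 (26): +45 → 105 left.
Fill Surgery T2 block (50 at 20) → 55 left.
Burn T1 at 19: fill all 30 → 25 left.
Cardio T1 at 18: only 25 left, fill 25.
Total = 26×45 + 20×50 + 19×30 + 18×25 = 3190.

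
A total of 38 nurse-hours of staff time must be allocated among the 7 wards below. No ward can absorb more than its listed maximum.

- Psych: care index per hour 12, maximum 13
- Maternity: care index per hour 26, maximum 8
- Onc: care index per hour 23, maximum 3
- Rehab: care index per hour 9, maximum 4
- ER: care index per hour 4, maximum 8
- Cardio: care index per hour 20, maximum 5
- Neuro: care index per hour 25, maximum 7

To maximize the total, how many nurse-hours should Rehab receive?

Order the wards by care index per hour: Maternity 26 > Neuro 25 > Onc 23 > Cardio 20 > Psych 12 > Rehab 9 > ER 4.
Maternity: +8 to 8 (cap) ; 30 left.
Neuro: +7 to 7 (cap) ; 23 left.
Onc takes 3 to reach its cap of 3 ; 20 left.
Cardio takes 5 to reach its cap of 5 ; 15 left.
Give Psych 13 to hit its cap of 13 ; 2 left.
Rehab has room for 4 but only 2 remain, so it gets 2.

2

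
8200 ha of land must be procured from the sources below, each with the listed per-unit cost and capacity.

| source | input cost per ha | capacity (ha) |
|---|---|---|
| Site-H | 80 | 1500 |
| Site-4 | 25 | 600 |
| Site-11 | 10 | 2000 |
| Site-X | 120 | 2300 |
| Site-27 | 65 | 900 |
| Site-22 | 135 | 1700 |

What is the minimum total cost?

611000

Use sources in increasing cost order.
Site-11 (10): use full 2000 → 6200 ha to go.
Site-4 (25): use full 600 → 5600 ha to go.
Site-27 at 65: take all 900 ha → 4700 still needed.
Take 1500 from Site-H at 80 → need 3200 more.
Take 2300 from Site-X at 120 → need 900 more.
Site-22 at 135: take 900 of its 1700 → requirement met.
Cost = 2000×10 + 600×25 + 900×65 + 1500×80 + 2300×120 + 900×135 = 611000.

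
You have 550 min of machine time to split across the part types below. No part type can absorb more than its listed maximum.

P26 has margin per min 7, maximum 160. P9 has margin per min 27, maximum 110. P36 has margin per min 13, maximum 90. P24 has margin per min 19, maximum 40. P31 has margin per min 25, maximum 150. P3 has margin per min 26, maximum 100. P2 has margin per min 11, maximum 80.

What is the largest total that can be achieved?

Highest margin per min first: P9 27 > P3 26 > P31 25 > P24 19 > P36 13 > P2 11 > P26 7.
P9: +110 to 110 (cap) ; 440 left.
P3: +100 to 100 (cap) ; 340 left.
P31: +150 to 150 (cap) ; 190 left.
P24: +40 to 40 (cap) ; 150 left.
P36: +90 to 90 (cap) ; 60 left.
P2: +60 (room for 80) → 60. Pool exhausted.
Total = 27×110 + 13×90 + 19×40 + 25×150 + 26×100 + 11×60 = 11910.

11910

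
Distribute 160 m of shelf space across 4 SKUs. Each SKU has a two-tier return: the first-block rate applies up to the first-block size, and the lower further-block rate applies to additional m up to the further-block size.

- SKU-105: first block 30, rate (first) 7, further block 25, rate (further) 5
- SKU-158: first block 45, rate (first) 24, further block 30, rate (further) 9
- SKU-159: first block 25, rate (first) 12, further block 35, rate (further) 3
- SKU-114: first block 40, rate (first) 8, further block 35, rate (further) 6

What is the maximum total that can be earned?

Rank every tier by rate: SKU-158/first 24 > SKU-159/first 12 > SKU-158/second 9 > SKU-114/first 8 > SKU-105/first 7 > SKU-114/second 6 > SKU-105/second 5 > SKU-159/second 3.
SKU-158 first at 24: fill all 45 ; 115 left.
Fill SKU-159 first block (25 at 12) ; 90 left.
SKU-158 second at 9: fill all 30 ; 60 left.
Fill SKU-114 first block (40 at 8) ; 20 left.
20 remain; put them into SKU-105 first at 7.
Total = 24×45 + 12×25 + 9×30 + 8×40 + 7×20 = 2110.

2110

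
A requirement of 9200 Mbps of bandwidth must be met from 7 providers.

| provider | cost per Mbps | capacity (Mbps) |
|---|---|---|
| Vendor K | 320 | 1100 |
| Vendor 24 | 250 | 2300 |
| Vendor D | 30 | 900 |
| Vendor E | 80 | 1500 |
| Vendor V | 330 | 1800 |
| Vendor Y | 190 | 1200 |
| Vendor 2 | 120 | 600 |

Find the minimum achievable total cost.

1902000

Fill from the cheapest provider first.
Vendor D (30): use full 900 ; 8300 Mbps to go.
Take 1500 from Vendor E at 80 ; need 6800 more.
Take 600 from Vendor 2 at 120 ; need 6200 more.
Vendor Y at 190: take all 1200 Mbps ; 5000 still needed.
Take 2300 from Vendor 24 at 250 ; need 2700 more.
Vendor K (320): use full 1100 ; 1600 Mbps to go.
Vendor V (330): take the remaining 1600 ; done.
Cost = 900×30 + 1500×80 + 600×120 + 1200×190 + 2300×250 + 1100×320 + 1600×330 = 1902000.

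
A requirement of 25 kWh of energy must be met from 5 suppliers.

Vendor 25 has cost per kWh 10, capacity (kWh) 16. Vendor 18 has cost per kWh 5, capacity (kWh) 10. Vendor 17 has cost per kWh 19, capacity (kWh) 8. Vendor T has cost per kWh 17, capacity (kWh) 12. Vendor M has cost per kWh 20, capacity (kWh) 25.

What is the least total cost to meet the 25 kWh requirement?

Use suppliers in increasing cost order.
Take 10 from Vendor 18 at 5 → need 15 more.
Vendor 25 at 10: take 15 of its 16 → requirement met.
Vendor T, Vendor 17, Vendor M: unused.
Cost = 10×5 + 15×10 = 200.

200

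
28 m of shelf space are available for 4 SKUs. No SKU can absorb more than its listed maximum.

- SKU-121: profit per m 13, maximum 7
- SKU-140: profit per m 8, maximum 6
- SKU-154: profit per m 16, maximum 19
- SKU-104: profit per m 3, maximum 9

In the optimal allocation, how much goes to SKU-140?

2

Highest profit per m first: SKU-154 16 > SKU-121 13 > SKU-140 8 > SKU-104 3.
SKU-154: +19 to 19 (cap) — 9 left.
Give SKU-121 7 to hit its cap of 7 — 2 left.
SKU-140 has room for 6 but only 2 remain, so it gets 2.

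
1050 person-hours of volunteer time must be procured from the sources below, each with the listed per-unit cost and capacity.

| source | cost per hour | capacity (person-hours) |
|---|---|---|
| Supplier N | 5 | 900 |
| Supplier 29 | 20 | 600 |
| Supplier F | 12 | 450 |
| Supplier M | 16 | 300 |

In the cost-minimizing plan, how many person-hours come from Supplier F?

150

Fill from the cheapest source first.
Supplier N at 5: take all 900 person-hours → 150 still needed.
Supplier F at 12: take 150 of its 450 → requirement met.
Supplier M, Supplier 29: unused.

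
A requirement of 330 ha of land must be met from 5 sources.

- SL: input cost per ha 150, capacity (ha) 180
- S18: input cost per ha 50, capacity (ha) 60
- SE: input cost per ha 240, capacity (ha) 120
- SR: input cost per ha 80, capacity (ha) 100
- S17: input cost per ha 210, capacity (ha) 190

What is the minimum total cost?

36500

Cheapest first:
S18 at 50: take all 60 ha — 270 still needed.
Take 100 from SR at 80 — need 170 more.
SL (150): take the remaining 170 — done.
S17, SE: unused.
Cost = 60×50 + 100×80 + 170×150 = 36500.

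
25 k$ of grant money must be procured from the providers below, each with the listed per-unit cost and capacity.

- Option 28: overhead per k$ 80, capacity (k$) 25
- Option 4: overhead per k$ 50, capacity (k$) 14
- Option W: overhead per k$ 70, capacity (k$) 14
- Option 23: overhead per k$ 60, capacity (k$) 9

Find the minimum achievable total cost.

1380

Use providers in increasing cost order.
Option 4 (50): use full 14 ; 11 k$ to go.
Option 23 at 60: take all 9 k$ ; 2 still needed.
Option W (70): take the remaining 2 ; done.
Option 28: unused.
Cost = 14×50 + 9×60 + 2×70 = 1380.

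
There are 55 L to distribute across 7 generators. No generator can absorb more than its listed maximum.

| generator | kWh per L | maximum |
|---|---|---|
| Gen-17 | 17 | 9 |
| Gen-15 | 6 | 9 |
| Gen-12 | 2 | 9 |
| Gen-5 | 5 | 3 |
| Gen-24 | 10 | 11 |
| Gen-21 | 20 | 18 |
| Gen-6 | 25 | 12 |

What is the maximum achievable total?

Highest kWh per L first: Gen-6 25 > Gen-21 20 > Gen-17 17 > Gen-24 10 > Gen-15 6 > Gen-5 5 > Gen-12 2.
Give Gen-6 12 to hit its cap of 12 → 43 left.
Gen-21: +18 to 18 (cap) → 25 left.
Give Gen-17 9 to hit its cap of 9 → 16 left.
Gen-24 takes 11 to reach its cap of 11 → 5 left.
Only 5 left; Gen-15 takes them to reach 5.
Total = 17×9 + 6×5 + 10×11 + 20×18 + 25×12 = 953.

953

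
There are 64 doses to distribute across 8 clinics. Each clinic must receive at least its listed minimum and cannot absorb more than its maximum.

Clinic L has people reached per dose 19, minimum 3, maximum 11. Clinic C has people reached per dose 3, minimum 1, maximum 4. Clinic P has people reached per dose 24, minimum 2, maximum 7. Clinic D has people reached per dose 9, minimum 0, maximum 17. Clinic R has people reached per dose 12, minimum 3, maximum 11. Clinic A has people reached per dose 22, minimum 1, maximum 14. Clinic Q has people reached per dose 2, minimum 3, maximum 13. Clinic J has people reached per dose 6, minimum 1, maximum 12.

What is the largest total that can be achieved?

976

Meeting every minimum uses 3+1+2+0+3+1+3+1 = 14 doses, leaving 50.
Highest people reached per dose first: Clinic P 24 > Clinic A 22 > Clinic L 19 > Clinic R 12 > Clinic D 9 > Clinic J 6 > Clinic C 3 > Clinic Q 2.
Clinic P takes 5 more to reach its cap of 7 ; 45 left.
Give Clinic A 13 more to hit its cap of 14 ; 32 left.
Clinic L takes 8 more to reach its cap of 11 ; 24 left.
Clinic R: +8 to 11 (cap) ; 16 left.
Clinic D has room for 17 more but only 16 remain, so it gets 16.
Total = 19×11 + 3×1 + 24×7 + 9×16 + 12×11 + 22×14 + 2×3 + 6×1 = 976.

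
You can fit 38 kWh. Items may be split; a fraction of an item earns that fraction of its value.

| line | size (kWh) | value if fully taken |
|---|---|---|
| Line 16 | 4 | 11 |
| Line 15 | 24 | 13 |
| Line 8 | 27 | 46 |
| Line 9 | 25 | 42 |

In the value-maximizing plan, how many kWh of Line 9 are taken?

7

Sort by value density: Line 16 11/4≈2.75, Line 8 46/27≈1.7, Line 9 42/25≈1.68, Line 15 13/24≈0.542.
Line 16: take in full, 4 kWh for value 11 → 34 left.
Line 8: take in full, 27 kWh for value 46 → 7 left.
7 kWh left: a 7/25 share of Line 9 gives 42×7/25 = 11.76.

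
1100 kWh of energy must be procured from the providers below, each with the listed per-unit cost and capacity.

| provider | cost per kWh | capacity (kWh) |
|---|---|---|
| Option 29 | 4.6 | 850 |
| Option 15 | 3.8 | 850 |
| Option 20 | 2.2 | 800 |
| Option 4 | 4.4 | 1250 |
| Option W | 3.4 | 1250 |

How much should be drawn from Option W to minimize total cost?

300

Use providers in increasing cost order.
Option 20 (2.2): use full 800 ; 300 kWh to go.
Option W (3.4): take the remaining 300 ; done.
Option 15, Option 4, Option 29: unused.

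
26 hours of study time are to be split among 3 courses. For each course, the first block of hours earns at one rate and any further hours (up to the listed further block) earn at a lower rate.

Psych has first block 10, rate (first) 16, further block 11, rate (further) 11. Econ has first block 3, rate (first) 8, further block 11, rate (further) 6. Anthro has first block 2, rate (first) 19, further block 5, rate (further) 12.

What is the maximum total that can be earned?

357

Rank every tier by rate: Anthro/T1 19 > Psych/T1 16 > Anthro/T2 12 > Psych/T2 11 > Econ/T1 8 > Econ/T2 6.
Anthro T1 at 19: fill all 2 — 24 left.
Psych T1 at 16: fill all 10 — 14 left.
Anthro/T2 (12): +5 — 9 left.
Psych T2 at 11: only 9 left, fill 9.
Total = 19×2 + 16×10 + 12×5 + 11×9 = 357.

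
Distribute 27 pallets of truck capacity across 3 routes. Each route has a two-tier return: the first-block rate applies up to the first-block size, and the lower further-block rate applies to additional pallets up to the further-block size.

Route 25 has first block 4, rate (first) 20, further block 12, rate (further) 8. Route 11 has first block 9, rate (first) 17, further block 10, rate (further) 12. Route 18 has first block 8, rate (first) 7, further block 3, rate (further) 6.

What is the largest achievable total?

385

Order all 6 blocks by rate: Route 25/first 20 > Route 11/first 17 > Route 11/second 12 > Route 25/second 8 > Route 18/first 7 > Route 18/second 6.
Route 25/first (20): +4 — 23 left.
Route 11 first at 17: fill all 9 — 14 left.
Route 11/second (12): +10 — 4 left.
4 remain; put them into Route 25 second at 8.
Total = 20×4 + 17×9 + 12×10 + 8×4 = 385.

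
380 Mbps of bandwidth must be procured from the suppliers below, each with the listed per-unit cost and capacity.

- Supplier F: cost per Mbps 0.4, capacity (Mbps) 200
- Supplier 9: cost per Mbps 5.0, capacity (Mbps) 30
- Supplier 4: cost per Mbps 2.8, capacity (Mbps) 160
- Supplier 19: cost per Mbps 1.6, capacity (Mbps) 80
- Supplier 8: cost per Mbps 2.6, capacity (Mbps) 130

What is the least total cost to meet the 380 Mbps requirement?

468

Use suppliers in increasing cost order.
Supplier F at 0.4: take all 200 Mbps → 180 still needed.
Take 80 from Supplier 19 at 1.6 → need 100 more.
Take 100 from Supplier 8 at 2.6 to finish.
Supplier 4, Supplier 9: unused.
Cost = 200×0.4 + 80×1.6 + 100×2.6 = 468.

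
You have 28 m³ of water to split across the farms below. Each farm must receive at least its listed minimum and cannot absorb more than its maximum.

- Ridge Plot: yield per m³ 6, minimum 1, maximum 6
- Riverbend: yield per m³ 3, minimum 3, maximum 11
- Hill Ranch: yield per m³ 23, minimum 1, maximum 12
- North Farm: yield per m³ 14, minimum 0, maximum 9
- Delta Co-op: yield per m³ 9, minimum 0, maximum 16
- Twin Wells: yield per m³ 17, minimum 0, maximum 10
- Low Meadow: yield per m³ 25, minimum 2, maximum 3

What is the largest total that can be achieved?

Meeting every minimum uses 1+3+1+0+0+0+2 = 7 m³, leaving 21.
Rank by yield per m³: Low Meadow 25 > Hill Ranch 23 > Twin Wells 17 > North Farm 14 > Delta Co-op 9 > Ridge Plot 6 > Riverbend 3.
Low Meadow: +1 to 3 (cap) ; 20 left.
Hill Ranch takes 11 more to reach its cap of 12 ; 9 left.
Twin Wells has room for 10 more but only 9 remain, so it gets 9.
Total = 6×1 + 3×3 + 23×12 + 17×9 + 25×3 = 519.

519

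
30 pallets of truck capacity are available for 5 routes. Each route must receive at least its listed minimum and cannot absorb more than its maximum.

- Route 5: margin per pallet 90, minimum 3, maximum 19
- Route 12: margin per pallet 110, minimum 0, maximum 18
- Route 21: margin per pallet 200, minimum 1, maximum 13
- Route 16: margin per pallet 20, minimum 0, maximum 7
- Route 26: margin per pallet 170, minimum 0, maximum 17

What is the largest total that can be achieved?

Meeting every minimum uses 3+0+1+0+0 = 4 pallets, leaving 26.
Order the routes by margin per pallet: Route 21 200 > Route 26 170 > Route 12 110 > Route 5 90 > Route 16 20.
Route 21: +12 to 13 (cap) → 14 left.
Route 26 has room for 17 more but only 14 remain, so it gets 14.
Total = 90×3 + 200×13 + 170×14 = 5250.

5250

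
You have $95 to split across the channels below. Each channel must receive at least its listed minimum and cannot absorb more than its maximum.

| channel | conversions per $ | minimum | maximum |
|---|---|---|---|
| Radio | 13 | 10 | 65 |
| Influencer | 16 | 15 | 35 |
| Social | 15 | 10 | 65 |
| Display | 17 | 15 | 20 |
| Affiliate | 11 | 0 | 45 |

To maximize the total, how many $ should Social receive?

Meeting every minimum uses 10+15+10+15+0 = 50 $, leaving 45.
Highest conversions per $ first: Display 17 > Influencer 16 > Social 15 > Radio 13 > Affiliate 11.
Give Display 5 more to hit its cap of 20 → 40 left.
Influencer takes 20 more to reach its cap of 35 → 20 left.
Social has room for 55 more but only 20 remain, so it gets 30.

30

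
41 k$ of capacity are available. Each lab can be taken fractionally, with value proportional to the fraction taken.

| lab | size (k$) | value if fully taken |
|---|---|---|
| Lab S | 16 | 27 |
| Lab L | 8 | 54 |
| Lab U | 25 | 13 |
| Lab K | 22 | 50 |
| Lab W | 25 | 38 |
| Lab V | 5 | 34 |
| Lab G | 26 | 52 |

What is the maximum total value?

Best value per unit of size first: Lab V 34/5≈6.8, Lab L 54/8≈6.75, Lab K 50/22≈2.27, Lab G 52/26≈2, Lab S 27/16≈1.69, Lab W 38/25≈1.52, Lab U 13/25≈0.52.
Take all of Lab V (5 k$, value 34) → 36 k$ left.
Lab L: take in full, 8 k$ for value 54 → 28 left.
Take all of Lab K (22 k$, value 50) → 6 k$ left.
Only 6 k$ remain; take 6/26 of Lab G for value 52×6/26 = 12.
Total value = 150.

150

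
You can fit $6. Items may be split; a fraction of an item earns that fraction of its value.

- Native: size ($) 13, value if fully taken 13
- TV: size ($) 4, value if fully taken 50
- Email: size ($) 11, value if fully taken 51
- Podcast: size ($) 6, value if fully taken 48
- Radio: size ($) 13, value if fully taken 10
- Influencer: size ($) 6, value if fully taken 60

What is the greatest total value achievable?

Best value per unit of size first: TV 50/4≈12.5, Influencer 60/6≈10, Podcast 48/6≈8, Email 51/11≈4.64, Native 13/13≈1, Radio 10/13≈0.769.
All 4 $ of TV fit (value 50) ; 2 remain.
2 $ left: a 2/6 share of Influencer gives 60×2/6 = 20.
Total value = 70.

70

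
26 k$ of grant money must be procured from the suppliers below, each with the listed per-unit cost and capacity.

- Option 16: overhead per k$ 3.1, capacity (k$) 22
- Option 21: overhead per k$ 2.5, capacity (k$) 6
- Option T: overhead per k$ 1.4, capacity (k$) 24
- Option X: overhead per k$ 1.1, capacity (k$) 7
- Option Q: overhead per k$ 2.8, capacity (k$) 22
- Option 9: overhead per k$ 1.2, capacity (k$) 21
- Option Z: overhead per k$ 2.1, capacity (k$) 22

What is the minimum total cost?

Fill from the cheapest supplier first.
Option X at 1.1: take all 7 k$ ; 19 still needed.
Option 9 at 1.2: take 19 of its 21 ; requirement met.
Option T, Option Z, Option 21, Option Q, Option 16: unused.
Cost = 7×1.1 + 19×1.2 = 30.5.

30.5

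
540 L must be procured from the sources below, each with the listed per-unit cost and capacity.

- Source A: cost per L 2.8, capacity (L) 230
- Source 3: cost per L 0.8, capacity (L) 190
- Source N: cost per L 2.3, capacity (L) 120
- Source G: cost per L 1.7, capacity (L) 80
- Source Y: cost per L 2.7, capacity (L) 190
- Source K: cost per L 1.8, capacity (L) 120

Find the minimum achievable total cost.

Use sources in increasing cost order.
Source 3 (0.8): use full 190 — 350 L to go.
Source G at 1.7: take all 80 L — 270 still needed.
Source K (1.8): use full 120 — 150 L to go.
Take 120 from Source N at 2.3 — need 30 more.
Take 30 from Source Y at 2.7 to finish.
Source A: unused.
Cost = 190×0.8 + 80×1.7 + 120×1.8 + 120×2.3 + 30×2.7 = 861.

861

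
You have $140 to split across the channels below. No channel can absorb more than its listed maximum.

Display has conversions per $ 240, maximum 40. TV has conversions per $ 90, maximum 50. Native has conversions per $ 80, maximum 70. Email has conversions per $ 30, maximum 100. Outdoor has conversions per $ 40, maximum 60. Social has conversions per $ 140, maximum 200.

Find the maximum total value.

23600

Rank by conversions per $: Display 240 > Social 140 > TV 90 > Native 80 > Outdoor 40 > Email 30.
Give Display 40 to hit its cap of 40 — 100 left.
Social: +100 (room for 200) → 100. Pool exhausted.
Total = 240×40 + 140×100 = 23600.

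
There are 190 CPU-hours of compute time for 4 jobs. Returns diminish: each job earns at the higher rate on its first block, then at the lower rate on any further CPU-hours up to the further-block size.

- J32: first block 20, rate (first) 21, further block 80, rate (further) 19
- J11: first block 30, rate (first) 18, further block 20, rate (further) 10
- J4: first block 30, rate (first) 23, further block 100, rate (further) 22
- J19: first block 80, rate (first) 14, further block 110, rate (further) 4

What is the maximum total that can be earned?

Order all 8 blocks by rate: J4/first 23 > J4/second 22 > J32/first 21 > J32/second 19 > J11/first 18 > J19/first 14 > J11/second 10 > J19/second 4.
Fill J4 first block (30 at 23) → 160 left.
Fill J4 second block (100 at 22) → 60 left.
Fill J32 first block (20 at 21) → 40 left.
J32/second: +40 of 80 at 19; pool empty.
Total = 23×30 + 22×100 + 21×20 + 19×40 = 4070.

4070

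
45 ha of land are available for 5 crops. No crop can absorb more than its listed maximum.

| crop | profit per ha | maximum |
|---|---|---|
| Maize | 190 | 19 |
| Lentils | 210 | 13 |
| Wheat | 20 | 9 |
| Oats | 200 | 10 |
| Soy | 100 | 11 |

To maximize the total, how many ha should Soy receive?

Highest profit per ha first: Lentils 210 > Oats 200 > Maize 190 > Soy 100 > Wheat 20.
Lentils: +13 to 13 (cap) — 32 left.
Give Oats 10 to hit its cap of 10 — 22 left.
Give Maize 19 to hit its cap of 19 — 3 left.
Soy has room for 11 but only 3 remain, so it gets 3.

3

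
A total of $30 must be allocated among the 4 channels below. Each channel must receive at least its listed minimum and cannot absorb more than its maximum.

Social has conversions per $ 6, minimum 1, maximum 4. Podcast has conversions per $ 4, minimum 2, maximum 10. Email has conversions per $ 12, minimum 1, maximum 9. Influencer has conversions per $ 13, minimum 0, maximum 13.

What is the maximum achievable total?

317

Meeting every minimum uses 1+2+1+0 = 4 $, leaving 26.
Highest conversions per $ first: Influencer 13 > Email 12 > Social 6 > Podcast 4.
Influencer takes 13 more to reach its cap of 13 — 13 left.
Email: +8 to 9 (cap) — 5 left.
Social takes 3 more to reach its cap of 4 — 2 left.
Only 2 left; Podcast takes them to reach 4.
Total = 6×4 + 4×4 + 12×9 + 13×13 = 317.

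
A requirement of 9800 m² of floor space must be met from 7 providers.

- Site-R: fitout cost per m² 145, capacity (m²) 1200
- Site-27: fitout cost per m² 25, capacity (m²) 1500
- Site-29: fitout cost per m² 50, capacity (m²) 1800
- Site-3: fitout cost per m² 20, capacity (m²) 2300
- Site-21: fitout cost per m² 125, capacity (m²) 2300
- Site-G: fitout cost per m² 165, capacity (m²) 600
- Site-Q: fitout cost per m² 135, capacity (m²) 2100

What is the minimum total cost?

Cheapest first:
Take 2300 from Site-3 at 20 → need 7500 more.
Site-27 at 25: take all 1500 m² → 6000 still needed.
Site-29 (50): use full 1800 → 4200 m² to go.
Site-21 (125): use full 2300 → 1900 m² to go.
Take 1900 from Site-Q at 135 to finish.
Site-R, Site-G: unused.
Cost = 2300×20 + 1500×25 + 1800×50 + 2300×125 + 1900×135 = 717500.

717500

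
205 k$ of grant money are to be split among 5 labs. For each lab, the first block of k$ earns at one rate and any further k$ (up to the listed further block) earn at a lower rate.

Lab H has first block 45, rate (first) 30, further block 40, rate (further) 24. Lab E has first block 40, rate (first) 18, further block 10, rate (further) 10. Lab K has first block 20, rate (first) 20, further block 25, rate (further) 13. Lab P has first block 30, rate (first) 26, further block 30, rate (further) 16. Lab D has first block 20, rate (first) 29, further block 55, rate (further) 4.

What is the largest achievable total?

4950

Rank every tier by rate: Lab H/first 30 > Lab D/first 29 > Lab P/first 26 > Lab H/second 24 > Lab K/first 20 > Lab E/first 18 > Lab P/second 16 > Lab K/second 13 > Lab E/second 10 > Lab D/second 4.
Fill Lab H first block (45 at 30) — 160 left.
Fill Lab D first block (20 at 29) — 140 left.
Lab P/first (26): +30 — 110 left.
Lab H/second (24): +40 — 70 left.
Lab K/first (20): +20 — 50 left.
Lab E/first (18): +40 — 10 left.
Lab P second at 16: only 10 left, fill 10.
Total = 30×45 + 29×20 + 26×30 + 24×40 + 20×20 + 18×40 + 16×10 = 4950.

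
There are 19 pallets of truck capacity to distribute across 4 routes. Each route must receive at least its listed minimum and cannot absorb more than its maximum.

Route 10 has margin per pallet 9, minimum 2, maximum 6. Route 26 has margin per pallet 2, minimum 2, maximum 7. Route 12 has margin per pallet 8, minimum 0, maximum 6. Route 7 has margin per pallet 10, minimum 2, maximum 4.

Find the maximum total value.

Meeting every minimum uses 2+2+0+2 = 6 pallets, leaving 13.
Order the routes by margin per pallet: Route 7 10 > Route 10 9 > Route 12 8 > Route 26 2.
Route 7 takes 2 more to reach its cap of 4 — 11 left.
Give Route 10 4 more to hit its cap of 6 — 7 left.
Route 12: +6 to 6 (cap) — 1 left.
Only 1 left; Route 26 takes them to reach 3.
Total = 9×6 + 2×3 + 8×6 + 10×4 = 148.

148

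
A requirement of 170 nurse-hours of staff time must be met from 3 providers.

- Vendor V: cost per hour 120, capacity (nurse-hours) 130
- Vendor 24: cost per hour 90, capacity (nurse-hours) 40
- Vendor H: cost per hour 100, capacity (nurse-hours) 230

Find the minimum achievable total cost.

Cheapest first:
Take 40 from Vendor 24 at 90 — need 130 more.
Vendor H at 100: take 130 of its 230 — requirement met.
Vendor V: unused.
Cost = 40×90 + 130×100 = 16600.

16600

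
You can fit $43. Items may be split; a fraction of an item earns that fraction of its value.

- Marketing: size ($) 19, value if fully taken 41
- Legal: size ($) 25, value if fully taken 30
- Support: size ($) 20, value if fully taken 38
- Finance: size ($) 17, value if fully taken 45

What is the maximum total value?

Rank by value-to-size ratio: Finance 45/17≈2.65, Marketing 41/19≈2.16, Support 38/20≈1.9, Legal 30/25≈1.2.
Take all of Finance (17 $, value 45) ; 26 $ left.
Marketing: take in full, 19 $ for value 41 ; 7 left.
7 $ left: a 7/20 share of Support gives 38×7/20 = 13.3.
Total value = 99.3.

99.3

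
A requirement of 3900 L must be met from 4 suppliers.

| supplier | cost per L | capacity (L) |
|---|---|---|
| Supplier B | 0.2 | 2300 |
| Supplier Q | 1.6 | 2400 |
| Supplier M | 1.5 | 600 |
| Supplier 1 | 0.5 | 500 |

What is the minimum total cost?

2410

Use suppliers in increasing cost order.
Supplier B (0.2): use full 2300 — 1600 L to go.
Take 500 from Supplier 1 at 0.5 — need 1100 more.
Supplier M (1.5): use full 600 — 500 L to go.
Take 500 from Supplier Q at 1.6 to finish.
Cost = 2300×0.2 + 500×0.5 + 600×1.5 + 500×1.6 = 2410.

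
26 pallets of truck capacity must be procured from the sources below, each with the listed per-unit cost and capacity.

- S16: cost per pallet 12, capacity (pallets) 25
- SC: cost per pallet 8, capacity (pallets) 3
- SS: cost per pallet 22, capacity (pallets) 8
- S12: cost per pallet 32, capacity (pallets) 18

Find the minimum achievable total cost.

Use sources in increasing cost order.
SC (8): use full 3 — 23 pallets to go.
Take 23 from S16 at 12 to finish.
SS, S12: unused.
Cost = 3×8 + 23×12 = 300.

300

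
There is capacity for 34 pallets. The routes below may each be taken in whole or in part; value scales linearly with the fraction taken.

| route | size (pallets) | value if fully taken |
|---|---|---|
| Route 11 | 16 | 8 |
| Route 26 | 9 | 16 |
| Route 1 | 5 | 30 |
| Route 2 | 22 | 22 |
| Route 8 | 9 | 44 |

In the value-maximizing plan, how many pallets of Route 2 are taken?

Best value per unit of size first: Route 1 30/5≈6, Route 8 44/9≈4.89, Route 26 16/9≈1.78, Route 2 22/22≈1, Route 11 8/16≈0.5.
Take all of Route 1 (5 pallets, value 30) → 29 pallets left.
Take all of Route 8 (9 pallets, value 44) → 20 pallets left.
Route 26: take in full, 9 pallets for value 16 → 11 left.
Fill the last 11 pallets with part of Route 2: 11/22 of it earns 11.

11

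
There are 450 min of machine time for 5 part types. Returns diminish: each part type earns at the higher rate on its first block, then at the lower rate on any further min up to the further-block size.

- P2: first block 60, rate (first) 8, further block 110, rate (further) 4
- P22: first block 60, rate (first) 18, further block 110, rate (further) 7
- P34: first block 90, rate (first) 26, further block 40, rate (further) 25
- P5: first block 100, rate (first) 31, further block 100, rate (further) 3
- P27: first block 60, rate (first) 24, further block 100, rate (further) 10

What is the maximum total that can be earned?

9960

Rank every tier by rate: P5/first 31 > P34/first 26 > P34/second 25 > P27/first 24 > P22/first 18 > P27/second 10 > P2/first 8 > P22/second 7 > P2/second 4 > P5/second 3.
P5 first at 31: fill all 100 — 350 left.
P34/first (26): +90 — 260 left.
P34/second (25): +40 — 220 left.
P27/first (24): +60 — 160 left.
P22 first at 18: fill all 60 — 100 left.
P27 second at 10: fill all 100 — 0 left.
Total = 31×100 + 26×90 + 25×40 + 24×60 + 18×60 + 10×100 = 9960.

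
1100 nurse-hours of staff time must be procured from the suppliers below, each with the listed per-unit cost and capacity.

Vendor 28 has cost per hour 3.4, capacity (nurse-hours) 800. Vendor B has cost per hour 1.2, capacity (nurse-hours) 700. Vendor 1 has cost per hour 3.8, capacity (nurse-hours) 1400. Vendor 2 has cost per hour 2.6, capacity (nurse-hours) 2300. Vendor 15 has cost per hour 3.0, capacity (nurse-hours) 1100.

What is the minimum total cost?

Cheapest first:
Take 700 from Vendor B at 1.2 — need 400 more.
Vendor 2 at 2.6: take 400 of its 2300 — requirement met.
Vendor 15, Vendor 28, Vendor 1: unused.
Cost = 700×1.2 + 400×2.6 = 1880.

1880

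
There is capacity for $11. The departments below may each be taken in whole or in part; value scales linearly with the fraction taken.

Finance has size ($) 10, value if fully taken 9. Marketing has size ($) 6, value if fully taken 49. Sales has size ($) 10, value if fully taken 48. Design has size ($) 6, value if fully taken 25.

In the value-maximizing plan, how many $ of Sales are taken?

Best value per unit of size first: Marketing 49/6≈8.17, Sales 48/10≈4.8, Design 25/6≈4.17, Finance 9/10≈0.9.
All 6 $ of Marketing fit (value 49) ; 5 remain.
5 $ left: a 5/10 share of Sales gives 48×5/10 = 24.

5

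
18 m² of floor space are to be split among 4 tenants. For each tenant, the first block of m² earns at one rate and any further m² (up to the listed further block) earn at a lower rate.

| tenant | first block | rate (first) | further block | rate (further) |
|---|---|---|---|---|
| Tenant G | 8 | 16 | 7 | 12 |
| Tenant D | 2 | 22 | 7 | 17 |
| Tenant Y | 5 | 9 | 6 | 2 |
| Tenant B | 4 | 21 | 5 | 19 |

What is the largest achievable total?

342

Order all 8 blocks by rate: Tenant D/tier1 22 > Tenant B/tier1 21 > Tenant B/tier2 19 > Tenant D/tier2 17 > Tenant G/tier1 16 > Tenant G/tier2 12 > Tenant Y/tier1 9 > Tenant Y/tier2 2.
Fill Tenant D tier1 block (2 at 22) ; 16 left.
Fill Tenant B tier1 block (4 at 21) ; 12 left.
Fill Tenant B tier2 block (5 at 19) ; 7 left.
Tenant D tier2 at 17: fill all 7 ; 0 left.
Total = 22×2 + 21×4 + 19×5 + 17×7 = 342.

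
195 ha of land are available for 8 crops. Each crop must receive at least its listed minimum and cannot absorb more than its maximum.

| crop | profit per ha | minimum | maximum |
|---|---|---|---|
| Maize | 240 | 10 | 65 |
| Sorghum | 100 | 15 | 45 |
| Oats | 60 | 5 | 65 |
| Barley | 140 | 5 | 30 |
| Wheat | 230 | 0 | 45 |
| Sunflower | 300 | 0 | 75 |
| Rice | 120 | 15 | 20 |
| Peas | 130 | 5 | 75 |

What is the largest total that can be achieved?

45350

Meeting every minimum uses 10+15+5+5+0+0+15+5 = 55 ha, leaving 140.
Highest profit per ha first: Sunflower 300 > Maize 240 > Wheat 230 > Barley 140 > Peas 130 > Rice 120 > Sorghum 100 > Oats 60.
Sunflower: +75 to 75 (cap) ; 65 left.
Maize takes 55 more to reach its cap of 65 ; 10 left.
Wheat: +10 (room for 45) → 10. Pool exhausted.
Total = 240×65 + 100×15 + 60×5 + 140×5 + 230×10 + 300×75 + 120×15 + 130×5 = 45350.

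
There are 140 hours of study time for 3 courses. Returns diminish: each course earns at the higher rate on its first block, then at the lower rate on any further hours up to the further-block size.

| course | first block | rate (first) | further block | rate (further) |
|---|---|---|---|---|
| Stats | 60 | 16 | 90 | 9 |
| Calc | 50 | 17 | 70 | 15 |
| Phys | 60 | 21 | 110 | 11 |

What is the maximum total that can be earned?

2590

Rank every tier by rate: Phys/tier1 21 > Calc/tier1 17 > Stats/tier1 16 > Calc/tier2 15 > Phys/tier2 11 > Stats/tier2 9.
Fill Phys tier1 block (60 at 21) ; 80 left.
Calc tier1 at 17: fill all 50 ; 30 left.
Stats tier1 at 16: only 30 left, fill 30.
Total = 21×60 + 17×50 + 16×30 = 2590.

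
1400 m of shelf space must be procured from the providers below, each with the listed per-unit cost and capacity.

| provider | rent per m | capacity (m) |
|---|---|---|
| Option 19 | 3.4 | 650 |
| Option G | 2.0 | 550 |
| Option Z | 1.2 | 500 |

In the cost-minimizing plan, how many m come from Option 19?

Fill from the cheapest provider first.
Option Z (1.2): use full 500 → 900 m to go.
Take 550 from Option G at 2.0 → need 350 more.
Take 350 from Option 19 at 3.4 to finish.

350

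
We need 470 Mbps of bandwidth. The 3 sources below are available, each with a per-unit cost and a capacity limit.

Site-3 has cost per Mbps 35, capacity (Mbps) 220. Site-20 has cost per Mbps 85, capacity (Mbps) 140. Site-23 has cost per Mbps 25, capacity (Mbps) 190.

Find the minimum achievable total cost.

17550

Use sources in increasing cost order.
Take 190 from Site-23 at 25 ; need 280 more.
Take 220 from Site-3 at 35 ; need 60 more.
Site-20 (85): take the remaining 60 ; done.
Cost = 190×25 + 220×35 + 60×85 = 17550.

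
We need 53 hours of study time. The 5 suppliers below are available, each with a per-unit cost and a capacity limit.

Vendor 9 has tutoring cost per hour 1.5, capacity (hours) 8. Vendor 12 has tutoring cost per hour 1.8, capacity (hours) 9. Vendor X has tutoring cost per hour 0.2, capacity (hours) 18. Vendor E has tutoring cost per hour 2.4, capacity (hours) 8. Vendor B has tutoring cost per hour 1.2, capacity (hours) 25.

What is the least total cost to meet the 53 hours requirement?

49.2

Cheapest first:
Vendor X at 0.2: take all 18 hours → 35 still needed.
Take 25 from Vendor B at 1.2 → need 10 more.
Take 8 from Vendor 9 at 1.5 → need 2 more.
Take 2 from Vendor 12 at 1.8 to finish.
Vendor E: unused.
Cost = 18×0.2 + 25×1.2 + 8×1.5 + 2×1.8 = 49.2.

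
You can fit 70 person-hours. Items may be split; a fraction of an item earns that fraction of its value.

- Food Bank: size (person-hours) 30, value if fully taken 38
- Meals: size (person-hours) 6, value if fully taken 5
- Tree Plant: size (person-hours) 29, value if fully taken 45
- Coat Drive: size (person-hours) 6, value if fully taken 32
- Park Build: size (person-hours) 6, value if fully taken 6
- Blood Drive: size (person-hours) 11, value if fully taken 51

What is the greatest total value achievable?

158.4

Sort by value density: Coat Drive 32/6≈5.33, Blood Drive 51/11≈4.64, Tree Plant 45/29≈1.55, Food Bank 38/30≈1.27, Park Build 6/6≈1, Meals 5/6≈0.833.
Coat Drive: take in full, 6 person-hours for value 32 → 64 left.
Blood Drive: take in full, 11 person-hours for value 51 → 53 left.
Take all of Tree Plant (29 person-hours, value 45) → 24 person-hours left.
Fill the last 24 person-hours with part of Food Bank: 24/30 of it earns 30.4.
Total value = 158.4.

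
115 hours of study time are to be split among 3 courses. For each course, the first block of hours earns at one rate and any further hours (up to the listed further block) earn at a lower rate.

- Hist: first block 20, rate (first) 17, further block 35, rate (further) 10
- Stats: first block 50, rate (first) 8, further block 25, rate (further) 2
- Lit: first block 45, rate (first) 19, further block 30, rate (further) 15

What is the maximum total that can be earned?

Rank every tier by rate: Lit/first 19 > Hist/first 17 > Lit/second 15 > Hist/second 10 > Stats/first 8 > Stats/second 2.
Lit/first (19): +45 ; 70 left.
Fill Hist first block (20 at 17) ; 50 left.
Lit/second (15): +30 ; 20 left.
Hist/second: +20 of 35 at 10; pool empty.
Total = 19×45 + 17×20 + 15×30 + 10×20 = 1845.

1845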